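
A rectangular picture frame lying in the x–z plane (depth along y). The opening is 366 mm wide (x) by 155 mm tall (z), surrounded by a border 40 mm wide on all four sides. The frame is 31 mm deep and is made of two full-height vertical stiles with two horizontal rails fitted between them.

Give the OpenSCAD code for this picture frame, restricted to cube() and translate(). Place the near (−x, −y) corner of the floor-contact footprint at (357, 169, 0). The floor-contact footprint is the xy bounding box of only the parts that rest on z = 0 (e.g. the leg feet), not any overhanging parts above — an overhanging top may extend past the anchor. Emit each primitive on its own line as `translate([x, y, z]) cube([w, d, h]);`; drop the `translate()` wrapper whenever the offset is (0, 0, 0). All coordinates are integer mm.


translate([357, 169, 0]) cube([40, 31, 235]);
translate([763, 169, 0]) cube([40, 31, 235]);
translate([397, 169, 0]) cube([366, 31, 40]);
translate([397, 169, 195]) cube([366, 31, 40]);


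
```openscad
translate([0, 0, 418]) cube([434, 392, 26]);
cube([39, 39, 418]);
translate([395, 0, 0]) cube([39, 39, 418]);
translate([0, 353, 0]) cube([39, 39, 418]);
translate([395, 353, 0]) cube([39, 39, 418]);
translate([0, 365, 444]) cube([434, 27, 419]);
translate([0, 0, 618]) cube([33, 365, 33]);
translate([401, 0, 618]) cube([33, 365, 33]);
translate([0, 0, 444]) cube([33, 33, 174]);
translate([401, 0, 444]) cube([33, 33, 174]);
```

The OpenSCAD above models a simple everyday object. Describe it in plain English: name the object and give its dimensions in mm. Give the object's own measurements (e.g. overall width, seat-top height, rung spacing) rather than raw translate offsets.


A chair. The seat is a 434×392×26 mm slab with its top at z = 444 mm, on four 39×39 mm corner legs (flush with the seat edges, standing on z = 0). A flat backrest 27 mm thick, 419 mm tall, spans the full seat width and rises from the seat top along its +y edge, rear face flush with the rear of the seat. Two armrests of 33×33 mm section run along each side from the seat's front edge to the front of the backrest, top faces 207 mm above the seat top and outer faces flush with the seat's x-edges; a 33×33 mm post under the front of each armrest stands on the seat at the front corner.


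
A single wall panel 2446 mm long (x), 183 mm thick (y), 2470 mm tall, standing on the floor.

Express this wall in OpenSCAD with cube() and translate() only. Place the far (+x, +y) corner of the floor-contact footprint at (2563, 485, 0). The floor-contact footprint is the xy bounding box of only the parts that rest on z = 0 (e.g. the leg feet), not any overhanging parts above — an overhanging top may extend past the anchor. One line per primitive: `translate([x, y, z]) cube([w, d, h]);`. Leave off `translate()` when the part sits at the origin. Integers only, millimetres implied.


translate([117, 302, 0]) cube([2446, 183, 2470]);


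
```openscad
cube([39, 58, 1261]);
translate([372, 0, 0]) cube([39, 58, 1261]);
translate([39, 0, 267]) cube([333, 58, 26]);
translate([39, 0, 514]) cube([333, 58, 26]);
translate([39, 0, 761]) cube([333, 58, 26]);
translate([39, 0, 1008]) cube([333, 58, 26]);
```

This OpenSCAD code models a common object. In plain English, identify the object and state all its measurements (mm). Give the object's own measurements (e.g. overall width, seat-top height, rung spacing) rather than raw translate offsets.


A straight ladder. Two 39×58 mm vertical rails, 1261 mm tall, stand 411 mm apart (outside-to-outside) with their front faces coplanar on the −y side. 4 rungs, each 58 mm deep and 26 mm tall, span between the inner faces of the rails, front faces flush with the rails. The lowest rung's underside is at z = 267 mm and rungs are spaced 247 mm apart (underside to underside).


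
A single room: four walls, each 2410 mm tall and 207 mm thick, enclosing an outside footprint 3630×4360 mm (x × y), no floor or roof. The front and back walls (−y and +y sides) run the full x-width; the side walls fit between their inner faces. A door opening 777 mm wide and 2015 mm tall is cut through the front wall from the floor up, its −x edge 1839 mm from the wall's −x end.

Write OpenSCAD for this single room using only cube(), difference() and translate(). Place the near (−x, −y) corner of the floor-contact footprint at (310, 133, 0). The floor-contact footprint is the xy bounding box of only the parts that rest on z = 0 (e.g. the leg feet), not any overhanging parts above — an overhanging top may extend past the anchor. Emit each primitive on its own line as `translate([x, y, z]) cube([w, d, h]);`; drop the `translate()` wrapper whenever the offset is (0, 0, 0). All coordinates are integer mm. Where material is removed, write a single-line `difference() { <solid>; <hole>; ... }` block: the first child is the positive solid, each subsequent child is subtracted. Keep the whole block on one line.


difference() { translate([310, 133, 0]) cube([3630, 207, 2410]); translate([2149, 133, 0]) cube([777, 207, 2015]); }
translate([310, 4286, 0]) cube([3630, 207, 2410]);
translate([310, 340, 0]) cube([207, 3946, 2410]);
translate([3733, 340, 0]) cube([207, 3946, 2410]);


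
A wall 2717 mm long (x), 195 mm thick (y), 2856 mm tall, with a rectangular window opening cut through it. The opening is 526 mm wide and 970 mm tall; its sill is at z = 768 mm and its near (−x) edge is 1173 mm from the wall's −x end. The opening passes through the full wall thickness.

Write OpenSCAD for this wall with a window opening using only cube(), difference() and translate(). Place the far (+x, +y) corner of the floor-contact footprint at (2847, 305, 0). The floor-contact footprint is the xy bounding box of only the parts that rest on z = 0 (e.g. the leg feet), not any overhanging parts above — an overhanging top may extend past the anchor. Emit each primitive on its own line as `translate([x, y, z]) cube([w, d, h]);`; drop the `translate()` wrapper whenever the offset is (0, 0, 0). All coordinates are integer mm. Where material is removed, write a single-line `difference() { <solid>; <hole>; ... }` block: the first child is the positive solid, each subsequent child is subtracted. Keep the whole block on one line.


difference() { translate([130, 110, 0]) cube([2717, 195, 2856]); translate([1303, 110, 768]) cube([526, 195, 970]); }


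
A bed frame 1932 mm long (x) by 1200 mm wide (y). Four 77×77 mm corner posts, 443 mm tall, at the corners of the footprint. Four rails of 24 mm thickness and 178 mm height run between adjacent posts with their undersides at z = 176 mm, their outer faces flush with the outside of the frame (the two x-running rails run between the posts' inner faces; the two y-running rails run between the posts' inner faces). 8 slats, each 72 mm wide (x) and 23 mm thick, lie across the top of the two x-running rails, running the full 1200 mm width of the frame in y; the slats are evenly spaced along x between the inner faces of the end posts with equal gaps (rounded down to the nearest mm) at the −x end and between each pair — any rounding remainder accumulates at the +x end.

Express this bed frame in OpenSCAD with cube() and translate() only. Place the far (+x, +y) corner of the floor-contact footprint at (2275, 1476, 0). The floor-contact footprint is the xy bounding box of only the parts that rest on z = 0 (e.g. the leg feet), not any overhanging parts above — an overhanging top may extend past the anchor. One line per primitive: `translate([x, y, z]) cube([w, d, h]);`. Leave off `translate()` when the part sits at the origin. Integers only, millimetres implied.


translate([343, 276, 0]) cube([77, 77, 443]);
translate([343, 1399, 0]) cube([77, 77, 443]);
translate([2198, 276, 0]) cube([77, 77, 443]);
translate([2198, 1399, 0]) cube([77, 77, 443]);
translate([420, 276, 176]) cube([1778, 24, 178]);
translate([420, 1452, 176]) cube([1778, 24, 178]);
translate([343, 353, 176]) cube([24, 1046, 178]);
translate([2251, 353, 176]) cube([24, 1046, 178]);
translate([553, 276, 354]) cube([72, 1200, 23]);
translate([758, 276, 354]) cube([72, 1200, 23]);
translate([963, 276, 354]) cube([72, 1200, 23]);
translate([1168, 276, 354]) cube([72, 1200, 23]);
translate([1373, 276, 354]) cube([72, 1200, 23]);
translate([1578, 276, 354]) cube([72, 1200, 23]);
translate([1783, 276, 354]) cube([72, 1200, 23]);
translate([1988, 276, 354]) cube([72, 1200, 23]);


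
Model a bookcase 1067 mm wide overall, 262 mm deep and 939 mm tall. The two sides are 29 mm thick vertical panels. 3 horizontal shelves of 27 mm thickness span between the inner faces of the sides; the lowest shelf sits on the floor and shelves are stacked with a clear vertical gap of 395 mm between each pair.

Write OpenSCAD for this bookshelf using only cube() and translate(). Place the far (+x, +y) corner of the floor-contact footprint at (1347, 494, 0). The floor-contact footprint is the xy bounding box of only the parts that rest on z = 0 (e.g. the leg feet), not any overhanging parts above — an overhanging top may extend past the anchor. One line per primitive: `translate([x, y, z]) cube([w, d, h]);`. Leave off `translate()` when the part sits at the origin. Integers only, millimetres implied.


translate([280, 232, 0]) cube([29, 262, 939]);
translate([1318, 232, 0]) cube([29, 262, 939]);
translate([309, 232, 0]) cube([1009, 262, 27]);
translate([309, 232, 422]) cube([1009, 262, 27]);
translate([309, 232, 844]) cube([1009, 262, 27]);


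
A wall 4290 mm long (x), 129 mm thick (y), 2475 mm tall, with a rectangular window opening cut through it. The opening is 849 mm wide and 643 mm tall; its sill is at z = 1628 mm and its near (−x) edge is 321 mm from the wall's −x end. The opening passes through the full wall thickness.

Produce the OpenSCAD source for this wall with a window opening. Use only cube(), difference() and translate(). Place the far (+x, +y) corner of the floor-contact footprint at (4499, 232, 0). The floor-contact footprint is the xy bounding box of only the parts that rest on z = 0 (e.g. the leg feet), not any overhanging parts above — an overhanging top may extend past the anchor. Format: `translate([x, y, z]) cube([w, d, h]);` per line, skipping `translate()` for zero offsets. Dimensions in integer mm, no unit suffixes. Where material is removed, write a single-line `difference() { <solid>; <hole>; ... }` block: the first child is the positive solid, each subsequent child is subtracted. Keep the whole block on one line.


difference() { translate([209, 103, 0]) cube([4290, 129, 2475]); translate([530, 103, 1628]) cube([849, 129, 643]); }


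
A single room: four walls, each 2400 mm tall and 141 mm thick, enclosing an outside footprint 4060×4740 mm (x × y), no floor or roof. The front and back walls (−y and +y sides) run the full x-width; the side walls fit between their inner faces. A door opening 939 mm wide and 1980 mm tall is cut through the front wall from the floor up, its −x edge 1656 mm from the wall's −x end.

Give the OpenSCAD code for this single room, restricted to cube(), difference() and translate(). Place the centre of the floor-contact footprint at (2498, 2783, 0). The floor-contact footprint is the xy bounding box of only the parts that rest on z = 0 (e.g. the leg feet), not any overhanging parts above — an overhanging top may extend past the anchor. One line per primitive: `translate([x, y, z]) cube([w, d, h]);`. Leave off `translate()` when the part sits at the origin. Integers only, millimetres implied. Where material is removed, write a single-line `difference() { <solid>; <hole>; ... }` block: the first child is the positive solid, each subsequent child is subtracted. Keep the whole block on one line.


difference() { translate([468, 413, 0]) cube([4060, 141, 2400]); translate([2124, 413, 0]) cube([939, 141, 1980]); }
translate([468, 5012, 0]) cube([4060, 141, 2400]);
translate([468, 554, 0]) cube([141, 4458, 2400]);
translate([4387, 554, 0]) cube([141, 4458, 2400]);


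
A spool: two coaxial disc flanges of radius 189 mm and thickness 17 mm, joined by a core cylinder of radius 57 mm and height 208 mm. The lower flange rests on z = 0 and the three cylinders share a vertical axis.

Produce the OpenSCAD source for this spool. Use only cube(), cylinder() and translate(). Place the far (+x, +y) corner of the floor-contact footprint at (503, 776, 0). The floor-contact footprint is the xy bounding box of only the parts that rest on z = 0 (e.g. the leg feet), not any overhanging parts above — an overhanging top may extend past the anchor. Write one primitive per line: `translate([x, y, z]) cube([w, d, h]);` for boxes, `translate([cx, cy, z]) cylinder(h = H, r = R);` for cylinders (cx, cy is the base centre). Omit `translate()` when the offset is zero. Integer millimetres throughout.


translate([314, 587, 0]) cylinder(h = 17, r = 189);
translate([314, 587, 17]) cylinder(h = 208, r = 57);
translate([314, 587, 225]) cylinder(h = 17, r = 189);


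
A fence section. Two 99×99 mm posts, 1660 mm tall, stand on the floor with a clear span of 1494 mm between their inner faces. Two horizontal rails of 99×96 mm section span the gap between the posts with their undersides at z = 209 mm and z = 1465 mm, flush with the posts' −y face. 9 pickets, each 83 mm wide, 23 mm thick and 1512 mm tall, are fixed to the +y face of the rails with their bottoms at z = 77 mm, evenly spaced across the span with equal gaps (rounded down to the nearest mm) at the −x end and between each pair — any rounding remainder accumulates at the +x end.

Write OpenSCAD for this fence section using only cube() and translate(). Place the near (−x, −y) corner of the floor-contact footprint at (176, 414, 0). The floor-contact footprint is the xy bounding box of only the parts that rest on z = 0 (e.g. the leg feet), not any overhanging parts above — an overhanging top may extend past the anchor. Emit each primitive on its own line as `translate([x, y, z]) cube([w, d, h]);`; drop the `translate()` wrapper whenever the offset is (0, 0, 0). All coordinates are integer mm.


translate([176, 414, 0]) cube([99, 99, 1660]);
translate([1769, 414, 0]) cube([99, 99, 1660]);
translate([275, 414, 209]) cube([1494, 99, 96]);
translate([275, 414, 1465]) cube([1494, 99, 96]);
translate([349, 513, 77]) cube([83, 23, 1512]);
translate([506, 513, 77]) cube([83, 23, 1512]);
translate([663, 513, 77]) cube([83, 23, 1512]);
translate([820, 513, 77]) cube([83, 23, 1512]);
translate([977, 513, 77]) cube([83, 23, 1512]);
translate([1134, 513, 77]) cube([83, 23, 1512]);
translate([1291, 513, 77]) cube([83, 23, 1512]);
translate([1448, 513, 77]) cube([83, 23, 1512]);
translate([1605, 513, 77]) cube([83, 23, 1512]);


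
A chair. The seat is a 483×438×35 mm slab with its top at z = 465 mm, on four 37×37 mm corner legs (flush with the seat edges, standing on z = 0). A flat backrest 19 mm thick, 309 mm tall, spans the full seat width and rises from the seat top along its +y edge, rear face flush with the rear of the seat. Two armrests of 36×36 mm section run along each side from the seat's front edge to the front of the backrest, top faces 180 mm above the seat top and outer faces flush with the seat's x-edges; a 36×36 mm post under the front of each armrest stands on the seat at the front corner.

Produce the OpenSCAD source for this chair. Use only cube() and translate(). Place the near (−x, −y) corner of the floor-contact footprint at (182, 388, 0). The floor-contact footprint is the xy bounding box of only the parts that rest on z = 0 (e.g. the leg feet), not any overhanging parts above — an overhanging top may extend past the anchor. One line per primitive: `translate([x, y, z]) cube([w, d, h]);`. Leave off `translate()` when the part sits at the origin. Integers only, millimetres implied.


translate([182, 388, 430]) cube([483, 438, 35]);
translate([182, 388, 0]) cube([37, 37, 430]);
translate([628, 388, 0]) cube([37, 37, 430]);
translate([182, 789, 0]) cube([37, 37, 430]);
translate([628, 789, 0]) cube([37, 37, 430]);
translate([182, 807, 465]) cube([483, 19, 309]);
translate([182, 388, 609]) cube([36, 419, 36]);
translate([629, 388, 609]) cube([36, 419, 36]);
translate([182, 388, 465]) cube([36, 36, 144]);
translate([629, 388, 465]) cube([36, 36, 144]);


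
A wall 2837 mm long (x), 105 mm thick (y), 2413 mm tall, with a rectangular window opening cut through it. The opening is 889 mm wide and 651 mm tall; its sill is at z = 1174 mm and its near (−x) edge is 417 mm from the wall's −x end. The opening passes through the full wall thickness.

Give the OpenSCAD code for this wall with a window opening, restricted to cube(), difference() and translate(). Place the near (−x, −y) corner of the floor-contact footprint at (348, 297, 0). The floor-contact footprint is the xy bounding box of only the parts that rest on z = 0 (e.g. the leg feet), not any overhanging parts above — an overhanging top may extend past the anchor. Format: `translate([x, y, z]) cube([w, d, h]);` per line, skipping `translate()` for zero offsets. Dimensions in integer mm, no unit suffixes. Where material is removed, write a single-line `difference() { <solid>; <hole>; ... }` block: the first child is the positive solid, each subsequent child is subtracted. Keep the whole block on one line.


difference() { translate([348, 297, 0]) cube([2837, 105, 2413]); translate([765, 297, 1174]) cube([889, 105, 651]); }


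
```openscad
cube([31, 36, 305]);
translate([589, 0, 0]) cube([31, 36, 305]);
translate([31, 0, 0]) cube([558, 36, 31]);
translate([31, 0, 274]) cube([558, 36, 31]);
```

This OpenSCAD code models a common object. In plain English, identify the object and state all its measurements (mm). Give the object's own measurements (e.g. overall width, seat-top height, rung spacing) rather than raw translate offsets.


A rectangular picture frame lying in the x–z plane (depth along y). The opening is 558 mm wide (x) by 243 mm tall (z), surrounded by a border 31 mm wide on all four sides. The frame is 36 mm deep and is made of two full-height vertical stiles with two horizontal rails fitted between them.


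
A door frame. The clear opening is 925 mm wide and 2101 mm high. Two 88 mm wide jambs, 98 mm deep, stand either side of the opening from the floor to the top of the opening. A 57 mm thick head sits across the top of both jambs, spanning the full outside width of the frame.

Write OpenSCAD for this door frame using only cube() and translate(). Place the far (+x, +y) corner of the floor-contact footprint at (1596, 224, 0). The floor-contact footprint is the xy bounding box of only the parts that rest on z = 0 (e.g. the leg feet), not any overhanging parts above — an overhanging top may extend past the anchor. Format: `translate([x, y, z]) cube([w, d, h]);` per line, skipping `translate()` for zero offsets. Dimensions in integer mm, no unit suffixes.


translate([495, 126, 0]) cube([88, 98, 2101]);
translate([1508, 126, 0]) cube([88, 98, 2101]);
translate([495, 126, 2101]) cube([1101, 98, 57]);


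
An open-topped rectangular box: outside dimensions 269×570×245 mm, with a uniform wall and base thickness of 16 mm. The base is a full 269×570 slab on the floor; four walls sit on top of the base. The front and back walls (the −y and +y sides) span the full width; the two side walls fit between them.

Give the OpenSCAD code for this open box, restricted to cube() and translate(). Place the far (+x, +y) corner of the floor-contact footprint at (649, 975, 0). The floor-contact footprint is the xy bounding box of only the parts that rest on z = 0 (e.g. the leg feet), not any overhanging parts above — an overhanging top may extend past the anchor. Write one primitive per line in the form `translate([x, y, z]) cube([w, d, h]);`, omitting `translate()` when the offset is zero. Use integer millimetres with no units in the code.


translate([380, 405, 0]) cube([269, 570, 16]);
translate([380, 405, 16]) cube([269, 16, 229]);
translate([380, 959, 16]) cube([269, 16, 229]);
translate([380, 421, 16]) cube([16, 538, 229]);
translate([633, 421, 16]) cube([16, 538, 229]);


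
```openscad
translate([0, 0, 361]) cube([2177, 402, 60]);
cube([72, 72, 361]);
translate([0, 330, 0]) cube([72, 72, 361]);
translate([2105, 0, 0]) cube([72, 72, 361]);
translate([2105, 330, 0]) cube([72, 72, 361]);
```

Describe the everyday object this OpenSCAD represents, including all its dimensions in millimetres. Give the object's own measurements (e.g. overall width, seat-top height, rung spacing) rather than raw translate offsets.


A bench: a 2177×402 mm seat slab, 60 mm thick, top at z = 421 mm, on four 72×72 mm square legs flush with the seat corners and standing on z = 0.


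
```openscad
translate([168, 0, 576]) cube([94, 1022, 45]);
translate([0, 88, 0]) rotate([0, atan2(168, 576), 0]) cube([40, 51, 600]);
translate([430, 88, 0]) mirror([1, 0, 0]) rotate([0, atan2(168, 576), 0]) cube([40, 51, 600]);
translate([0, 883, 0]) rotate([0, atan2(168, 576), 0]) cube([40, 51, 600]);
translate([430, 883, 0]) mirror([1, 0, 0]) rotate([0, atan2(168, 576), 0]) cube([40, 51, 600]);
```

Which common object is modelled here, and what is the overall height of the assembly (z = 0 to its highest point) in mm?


A sawhorse. The overall height is 621 mm.

A beam across two mirrored pairs of raked legs — a sawhorse. The beam's underside is at z = 576 (matching the legs' vertical rise in atan2(168, 576)) and the beam is 45 mm tall, so its top is at 576 + 45 = 621 mm. The raked legs top out at the beam's underside, so that is the highest point.


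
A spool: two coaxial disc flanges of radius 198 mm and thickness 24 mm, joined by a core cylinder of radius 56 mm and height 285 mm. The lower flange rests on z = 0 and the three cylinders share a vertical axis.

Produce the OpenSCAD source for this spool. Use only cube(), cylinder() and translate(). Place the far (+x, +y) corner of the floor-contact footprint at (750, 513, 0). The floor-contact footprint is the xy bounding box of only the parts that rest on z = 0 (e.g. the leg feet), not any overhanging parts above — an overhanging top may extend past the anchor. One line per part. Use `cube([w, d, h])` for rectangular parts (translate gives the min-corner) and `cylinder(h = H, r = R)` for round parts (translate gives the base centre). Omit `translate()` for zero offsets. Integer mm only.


translate([552, 315, 0]) cylinder(h = 24, r = 198);
translate([552, 315, 24]) cylinder(h = 285, r = 56);
translate([552, 315, 309]) cylinder(h = 24, r = 198);


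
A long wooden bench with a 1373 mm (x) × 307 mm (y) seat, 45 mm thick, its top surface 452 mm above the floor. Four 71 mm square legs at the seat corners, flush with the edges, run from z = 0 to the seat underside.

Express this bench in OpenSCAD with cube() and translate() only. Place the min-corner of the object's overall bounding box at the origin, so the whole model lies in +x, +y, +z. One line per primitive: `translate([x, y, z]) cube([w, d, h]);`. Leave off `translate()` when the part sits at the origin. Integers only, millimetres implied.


translate([0, 0, 407]) cube([1373, 307, 45]);
cube([71, 71, 407]);
translate([0, 236, 0]) cube([71, 71, 407]);
translate([1302, 0, 0]) cube([71, 71, 407]);
translate([1302, 236, 0]) cube([71, 71, 407]);


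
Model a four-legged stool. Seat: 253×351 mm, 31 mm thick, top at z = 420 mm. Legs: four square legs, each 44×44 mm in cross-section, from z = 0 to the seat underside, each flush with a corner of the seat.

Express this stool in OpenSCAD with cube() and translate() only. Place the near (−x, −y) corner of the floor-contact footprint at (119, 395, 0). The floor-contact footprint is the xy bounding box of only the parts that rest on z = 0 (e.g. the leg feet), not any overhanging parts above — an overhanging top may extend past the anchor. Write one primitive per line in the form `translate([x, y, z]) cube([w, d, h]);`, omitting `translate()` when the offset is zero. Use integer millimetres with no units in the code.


translate([119, 395, 389]) cube([253, 351, 31]);
translate([119, 395, 0]) cube([44, 44, 389]);
translate([328, 395, 0]) cube([44, 44, 389]);
translate([119, 702, 0]) cube([44, 44, 389]);
translate([328, 702, 0]) cube([44, 44, 389]);


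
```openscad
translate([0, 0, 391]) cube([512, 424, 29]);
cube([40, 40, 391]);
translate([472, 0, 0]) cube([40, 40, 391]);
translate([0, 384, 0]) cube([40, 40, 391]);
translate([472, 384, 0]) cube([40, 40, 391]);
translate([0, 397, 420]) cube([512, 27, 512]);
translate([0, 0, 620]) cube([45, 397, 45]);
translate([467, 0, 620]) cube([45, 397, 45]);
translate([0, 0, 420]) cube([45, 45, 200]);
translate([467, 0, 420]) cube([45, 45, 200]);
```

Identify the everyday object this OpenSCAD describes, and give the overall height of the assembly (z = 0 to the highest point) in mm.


A chair. The overall height is 932 mm.

A slab on four corner posts with a tall panel at the back — a chair. The seat slab sits at z = 391 with thickness 29, and the 512 mm backrest starts at the seat top, so the overall height is 391 + 29 + 512 = 932 mm.


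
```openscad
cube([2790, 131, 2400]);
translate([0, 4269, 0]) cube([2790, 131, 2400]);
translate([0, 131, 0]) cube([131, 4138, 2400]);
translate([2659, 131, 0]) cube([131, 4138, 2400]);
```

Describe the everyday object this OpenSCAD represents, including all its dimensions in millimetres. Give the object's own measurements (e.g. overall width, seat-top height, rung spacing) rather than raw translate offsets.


The wall frame of a small rectangular building: four walls, each 2400 mm tall and 131 mm thick, enclosing a footprint 2790 mm (x) by 4400 mm (y) outside-to-outside, with no floor or roof. The front and back walls (the −y and +y sides) span the full width; the two side walls fit between them.


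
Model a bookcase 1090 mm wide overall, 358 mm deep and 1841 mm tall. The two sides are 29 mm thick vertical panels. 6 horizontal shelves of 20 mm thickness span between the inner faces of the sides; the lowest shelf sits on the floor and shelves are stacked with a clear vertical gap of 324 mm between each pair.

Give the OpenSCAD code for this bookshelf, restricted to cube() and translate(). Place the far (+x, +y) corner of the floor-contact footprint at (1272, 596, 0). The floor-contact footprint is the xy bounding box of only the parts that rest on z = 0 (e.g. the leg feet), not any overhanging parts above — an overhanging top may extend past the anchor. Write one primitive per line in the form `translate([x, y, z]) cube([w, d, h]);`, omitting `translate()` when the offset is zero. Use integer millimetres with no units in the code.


translate([182, 238, 0]) cube([29, 358, 1841]);
translate([1243, 238, 0]) cube([29, 358, 1841]);
translate([211, 238, 0]) cube([1032, 358, 20]);
translate([211, 238, 344]) cube([1032, 358, 20]);
translate([211, 238, 688]) cube([1032, 358, 20]);
translate([211, 238, 1032]) cube([1032, 358, 20]);
translate([211, 238, 1376]) cube([1032, 358, 20]);
translate([211, 238, 1720]) cube([1032, 358, 20]);


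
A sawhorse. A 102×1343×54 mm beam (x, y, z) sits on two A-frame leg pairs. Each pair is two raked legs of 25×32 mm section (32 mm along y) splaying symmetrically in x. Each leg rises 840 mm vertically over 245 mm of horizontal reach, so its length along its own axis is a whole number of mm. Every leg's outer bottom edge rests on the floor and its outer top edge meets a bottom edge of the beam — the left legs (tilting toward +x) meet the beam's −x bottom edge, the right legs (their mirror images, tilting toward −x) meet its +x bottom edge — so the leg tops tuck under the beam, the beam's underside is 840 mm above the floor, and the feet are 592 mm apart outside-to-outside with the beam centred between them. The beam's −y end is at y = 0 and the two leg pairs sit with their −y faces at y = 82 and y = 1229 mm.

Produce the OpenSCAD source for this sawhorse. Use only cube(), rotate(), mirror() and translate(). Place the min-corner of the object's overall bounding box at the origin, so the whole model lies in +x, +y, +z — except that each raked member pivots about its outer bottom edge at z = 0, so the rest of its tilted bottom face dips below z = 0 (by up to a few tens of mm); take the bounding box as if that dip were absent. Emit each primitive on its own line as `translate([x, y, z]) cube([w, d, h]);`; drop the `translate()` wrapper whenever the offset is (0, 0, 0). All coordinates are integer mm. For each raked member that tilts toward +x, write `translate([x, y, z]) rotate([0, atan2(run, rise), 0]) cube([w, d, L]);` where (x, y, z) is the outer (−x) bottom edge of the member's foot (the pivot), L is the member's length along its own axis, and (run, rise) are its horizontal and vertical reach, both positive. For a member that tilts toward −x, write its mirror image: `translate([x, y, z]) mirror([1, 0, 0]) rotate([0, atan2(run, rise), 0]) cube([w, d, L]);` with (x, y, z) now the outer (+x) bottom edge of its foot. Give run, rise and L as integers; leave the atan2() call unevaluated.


translate([245, 0, 840]) cube([102, 1343, 54]);
translate([0, 82, 0]) rotate([0, atan2(245, 840), 0]) cube([25, 32, 875]);
translate([592, 82, 0]) mirror([1, 0, 0]) rotate([0, atan2(245, 840), 0]) cube([25, 32, 875]);
translate([0, 1229, 0]) rotate([0, atan2(245, 840), 0]) cube([25, 32, 875]);
translate([592, 1229, 0]) mirror([1, 0, 0]) rotate([0, atan2(245, 840), 0]) cube([25, 32, 875]);


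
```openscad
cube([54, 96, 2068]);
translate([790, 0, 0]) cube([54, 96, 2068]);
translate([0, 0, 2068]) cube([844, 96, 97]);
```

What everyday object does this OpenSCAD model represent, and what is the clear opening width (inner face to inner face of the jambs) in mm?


A door frame. The clear opening width is 736 mm.

Two 2068 mm tall posts with a header on top — a door frame. The left jamb is 54 mm wide at x = 0; the right jamb starts at x = 790. The clear opening is 790 − 54 = 736 mm.


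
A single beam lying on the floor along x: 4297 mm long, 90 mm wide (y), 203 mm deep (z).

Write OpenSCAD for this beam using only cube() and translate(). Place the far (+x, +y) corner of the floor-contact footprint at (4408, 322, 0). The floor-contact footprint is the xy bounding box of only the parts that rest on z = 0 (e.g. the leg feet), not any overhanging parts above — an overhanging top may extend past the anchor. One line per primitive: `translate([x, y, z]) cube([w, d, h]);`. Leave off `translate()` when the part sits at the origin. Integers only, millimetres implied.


translate([111, 232, 0]) cube([4297, 90, 203]);


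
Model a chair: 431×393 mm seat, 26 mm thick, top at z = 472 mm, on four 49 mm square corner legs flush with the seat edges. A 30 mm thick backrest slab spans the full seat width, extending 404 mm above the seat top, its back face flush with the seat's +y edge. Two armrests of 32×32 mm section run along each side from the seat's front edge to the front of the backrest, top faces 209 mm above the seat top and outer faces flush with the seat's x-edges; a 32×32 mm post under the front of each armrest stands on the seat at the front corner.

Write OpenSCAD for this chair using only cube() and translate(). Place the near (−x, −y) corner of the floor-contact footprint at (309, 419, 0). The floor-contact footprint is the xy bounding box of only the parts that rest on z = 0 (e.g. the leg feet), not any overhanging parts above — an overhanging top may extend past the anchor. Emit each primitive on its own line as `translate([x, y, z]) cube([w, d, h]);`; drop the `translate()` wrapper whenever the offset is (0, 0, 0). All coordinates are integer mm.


translate([309, 419, 446]) cube([431, 393, 26]);
translate([309, 419, 0]) cube([49, 49, 446]);
translate([691, 419, 0]) cube([49, 49, 446]);
translate([309, 763, 0]) cube([49, 49, 446]);
translate([691, 763, 0]) cube([49, 49, 446]);
translate([309, 782, 472]) cube([431, 30, 404]);
translate([309, 419, 649]) cube([32, 363, 32]);
translate([708, 419, 649]) cube([32, 363, 32]);
translate([309, 419, 472]) cube([32, 32, 177]);
translate([708, 419, 472]) cube([32, 32, 177]);


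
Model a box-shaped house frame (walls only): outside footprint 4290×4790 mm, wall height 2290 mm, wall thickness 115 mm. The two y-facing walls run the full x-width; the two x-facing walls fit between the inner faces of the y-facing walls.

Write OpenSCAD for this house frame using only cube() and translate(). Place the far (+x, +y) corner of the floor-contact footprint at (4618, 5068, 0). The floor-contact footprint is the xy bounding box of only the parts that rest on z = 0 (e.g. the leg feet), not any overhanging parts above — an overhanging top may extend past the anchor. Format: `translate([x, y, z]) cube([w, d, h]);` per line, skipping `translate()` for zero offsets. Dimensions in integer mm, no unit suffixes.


translate([328, 278, 0]) cube([4290, 115, 2290]);
translate([328, 4953, 0]) cube([4290, 115, 2290]);
translate([328, 393, 0]) cube([115, 4560, 2290]);
translate([4503, 393, 0]) cube([115, 4560, 2290]);


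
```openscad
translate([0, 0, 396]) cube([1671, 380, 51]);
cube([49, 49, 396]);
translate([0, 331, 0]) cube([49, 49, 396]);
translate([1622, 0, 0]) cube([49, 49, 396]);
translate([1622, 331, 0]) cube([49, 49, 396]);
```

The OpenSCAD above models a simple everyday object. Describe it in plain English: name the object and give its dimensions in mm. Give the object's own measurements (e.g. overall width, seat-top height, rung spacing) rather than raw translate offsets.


A bench: a 1671×380 mm seat slab, 51 mm thick, top at z = 447 mm, on four 49×49 mm square legs flush with the seat corners and standing on z = 0.


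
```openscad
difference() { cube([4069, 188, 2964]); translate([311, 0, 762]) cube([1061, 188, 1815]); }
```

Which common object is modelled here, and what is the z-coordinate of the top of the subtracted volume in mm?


A wall with a window opening. The window head height is 2577 mm.

A wall with a rectangular opening subtracted — a window. Sill at z = 762, opening 1815 mm tall, so the head is at 762 + 1815 = 2577 mm.


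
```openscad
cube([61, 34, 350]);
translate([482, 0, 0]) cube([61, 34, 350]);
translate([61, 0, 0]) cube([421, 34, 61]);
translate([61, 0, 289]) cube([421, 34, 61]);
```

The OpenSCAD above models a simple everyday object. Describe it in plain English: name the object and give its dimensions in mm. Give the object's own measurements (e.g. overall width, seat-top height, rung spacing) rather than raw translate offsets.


A rectangular picture frame lying in the x–z plane (depth along y). The opening is 421 mm wide (x) by 228 mm tall (z), surrounded by a border 61 mm wide on all four sides. The frame is 34 mm deep and is made of two full-height vertical stiles with two horizontal rails fitted between them.


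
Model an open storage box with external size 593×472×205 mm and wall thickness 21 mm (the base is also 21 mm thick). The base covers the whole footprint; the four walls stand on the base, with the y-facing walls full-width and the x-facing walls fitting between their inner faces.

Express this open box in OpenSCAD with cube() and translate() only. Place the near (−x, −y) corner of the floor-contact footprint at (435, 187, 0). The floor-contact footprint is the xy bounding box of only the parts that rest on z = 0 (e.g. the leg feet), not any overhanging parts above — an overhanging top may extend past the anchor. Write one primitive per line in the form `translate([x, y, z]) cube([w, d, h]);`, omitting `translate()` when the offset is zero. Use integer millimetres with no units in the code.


translate([435, 187, 0]) cube([593, 472, 21]);
translate([435, 187, 21]) cube([593, 21, 184]);
translate([435, 638, 21]) cube([593, 21, 184]);
translate([435, 208, 21]) cube([21, 430, 184]);
translate([1007, 208, 21]) cube([21, 430, 184]);


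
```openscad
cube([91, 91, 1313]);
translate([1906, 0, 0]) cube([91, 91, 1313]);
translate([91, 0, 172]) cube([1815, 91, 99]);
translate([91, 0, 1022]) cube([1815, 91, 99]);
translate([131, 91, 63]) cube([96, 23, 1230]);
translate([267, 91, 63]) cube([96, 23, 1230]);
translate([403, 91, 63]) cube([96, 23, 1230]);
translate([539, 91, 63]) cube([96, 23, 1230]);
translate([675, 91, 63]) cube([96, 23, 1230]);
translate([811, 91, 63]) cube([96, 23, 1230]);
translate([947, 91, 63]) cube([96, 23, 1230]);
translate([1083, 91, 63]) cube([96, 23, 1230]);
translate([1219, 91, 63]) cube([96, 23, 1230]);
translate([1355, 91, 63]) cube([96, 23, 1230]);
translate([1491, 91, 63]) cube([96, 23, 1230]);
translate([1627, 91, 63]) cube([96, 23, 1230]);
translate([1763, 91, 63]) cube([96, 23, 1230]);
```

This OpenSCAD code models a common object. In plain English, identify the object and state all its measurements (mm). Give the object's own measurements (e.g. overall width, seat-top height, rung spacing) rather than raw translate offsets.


A fence section. Two 91×91 mm posts, 1313 mm tall, stand on the floor with a clear span of 1815 mm between their inner faces. Two horizontal rails of 91×99 mm section span the gap between the posts with their undersides at z = 172 mm and z = 1022 mm, flush with the posts' −y face. 13 pickets, each 96 mm wide, 23 mm thick and 1230 mm tall, are fixed to the +y face of the rails with their bottoms at z = 63 mm, spaced across the span with a 40 mm gap after the −x post and between neighbouring pickets, with 47 mm left before the +x post.


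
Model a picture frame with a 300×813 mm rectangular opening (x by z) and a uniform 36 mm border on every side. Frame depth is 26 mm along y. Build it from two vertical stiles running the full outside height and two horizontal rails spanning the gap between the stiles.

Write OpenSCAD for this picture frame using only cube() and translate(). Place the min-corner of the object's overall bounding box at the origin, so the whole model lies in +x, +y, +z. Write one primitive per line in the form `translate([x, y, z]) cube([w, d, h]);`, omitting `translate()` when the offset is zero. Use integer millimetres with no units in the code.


cube([36, 26, 885]);
translate([336, 0, 0]) cube([36, 26, 885]);
translate([36, 0, 0]) cube([300, 26, 36]);
translate([36, 0, 849]) cube([300, 26, 36]);


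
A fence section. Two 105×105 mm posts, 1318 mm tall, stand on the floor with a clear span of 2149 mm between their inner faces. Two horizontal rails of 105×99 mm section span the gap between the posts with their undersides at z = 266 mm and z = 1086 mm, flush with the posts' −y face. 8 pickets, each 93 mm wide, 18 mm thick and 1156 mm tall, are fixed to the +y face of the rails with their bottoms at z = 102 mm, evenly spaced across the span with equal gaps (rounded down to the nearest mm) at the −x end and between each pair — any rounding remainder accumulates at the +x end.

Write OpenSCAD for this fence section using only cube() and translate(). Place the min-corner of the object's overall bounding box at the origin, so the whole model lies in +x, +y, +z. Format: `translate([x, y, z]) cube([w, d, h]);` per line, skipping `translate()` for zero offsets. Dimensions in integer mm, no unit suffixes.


cube([105, 105, 1318]);
translate([2254, 0, 0]) cube([105, 105, 1318]);
translate([105, 0, 266]) cube([2149, 105, 99]);
translate([105, 0, 1086]) cube([2149, 105, 99]);
translate([261, 105, 102]) cube([93, 18, 1156]);
translate([510, 105, 102]) cube([93, 18, 1156]);
translate([759, 105, 102]) cube([93, 18, 1156]);
translate([1008, 105, 102]) cube([93, 18, 1156]);
translate([1257, 105, 102]) cube([93, 18, 1156]);
translate([1506, 105, 102]) cube([93, 18, 1156]);
translate([1755, 105, 102]) cube([93, 18, 1156]);
translate([2004, 105, 102]) cube([93, 18, 1156]);


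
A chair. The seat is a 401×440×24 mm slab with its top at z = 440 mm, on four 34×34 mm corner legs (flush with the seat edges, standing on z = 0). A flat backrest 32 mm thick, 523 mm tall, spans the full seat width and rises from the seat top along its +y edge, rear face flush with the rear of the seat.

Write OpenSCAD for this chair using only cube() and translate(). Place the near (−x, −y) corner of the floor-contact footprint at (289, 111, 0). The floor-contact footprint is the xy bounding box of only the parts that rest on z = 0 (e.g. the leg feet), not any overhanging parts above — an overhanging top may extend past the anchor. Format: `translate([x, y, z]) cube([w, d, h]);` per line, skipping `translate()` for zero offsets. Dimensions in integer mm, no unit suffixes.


translate([289, 111, 416]) cube([401, 440, 24]);
translate([289, 111, 0]) cube([34, 34, 416]);
translate([656, 111, 0]) cube([34, 34, 416]);
translate([289, 517, 0]) cube([34, 34, 416]);
translate([656, 517, 0]) cube([34, 34, 416]);
translate([289, 519, 440]) cube([401, 32, 523]);
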